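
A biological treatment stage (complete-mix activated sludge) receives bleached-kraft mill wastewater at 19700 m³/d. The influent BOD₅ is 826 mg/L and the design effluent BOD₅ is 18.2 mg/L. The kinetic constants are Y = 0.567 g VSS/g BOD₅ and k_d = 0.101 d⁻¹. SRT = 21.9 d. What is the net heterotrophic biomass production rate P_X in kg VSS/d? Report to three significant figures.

Correct the yield for decay: Y_obs = Y/(1 + k_d θ_c) = 0.567 / (1 + 0.101 × 21.9) = 0.567 / 3.212 = 0.1765.
Substrate removed = Q·(S₀ − S) = 19700 m³/d × (826 − 18.2) g/m³ = 1.59×10^7 g/d = 15914 kg/d.
So the net sludge growth is P_X = 0.1765 × 15914 = 2809 kg VSS/d.

P_X ≈ 2810 kg VSS/d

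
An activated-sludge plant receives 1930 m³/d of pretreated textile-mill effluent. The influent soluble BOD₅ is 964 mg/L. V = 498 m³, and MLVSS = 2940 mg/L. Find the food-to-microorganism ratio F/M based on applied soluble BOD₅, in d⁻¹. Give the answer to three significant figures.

F/M ≈ 1.27 d⁻¹

F/M = applied load / biomass = Q·S₀/(V·X) = 1930 × 964 / (498.0 × 2940) = 1.271 d⁻¹.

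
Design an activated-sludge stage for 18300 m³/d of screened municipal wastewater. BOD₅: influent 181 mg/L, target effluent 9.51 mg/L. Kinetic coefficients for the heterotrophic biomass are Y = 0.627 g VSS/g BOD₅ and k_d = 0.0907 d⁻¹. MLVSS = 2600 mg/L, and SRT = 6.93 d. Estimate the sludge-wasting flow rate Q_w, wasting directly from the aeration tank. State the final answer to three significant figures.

Q_w ≈ 465 m³/d

Steady-state biomass mass balance: V·X·(1 + k_d·θ_c) = Y·Q·(S₀ − S)·θ_c, so V = 0.627 × 18300 × (181 − 9.51) × 6.93 / [2600 × (1 + 0.0907 × 6.93)] = 1.36×10^7 / 4234 = 3220 m³.
Wasting from the aeration tank: Q_w = V / θ_c = 3220 / 6.93 = 464.7 m³/d.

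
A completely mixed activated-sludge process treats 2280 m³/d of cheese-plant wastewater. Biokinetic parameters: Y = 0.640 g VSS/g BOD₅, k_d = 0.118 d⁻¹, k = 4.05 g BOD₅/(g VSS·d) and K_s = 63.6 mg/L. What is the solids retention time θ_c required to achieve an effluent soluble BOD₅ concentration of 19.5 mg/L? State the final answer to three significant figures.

θ_c ≈ 2.04 d

At the target effluent, Y k S/(K_s+S) = 0.640×4.05×19.5/83.10 = 0.6082 d⁻¹.
1/θ_c = 0.6082 − 0.118 = 0.4902 d⁻¹, so θ_c = 2.040 d.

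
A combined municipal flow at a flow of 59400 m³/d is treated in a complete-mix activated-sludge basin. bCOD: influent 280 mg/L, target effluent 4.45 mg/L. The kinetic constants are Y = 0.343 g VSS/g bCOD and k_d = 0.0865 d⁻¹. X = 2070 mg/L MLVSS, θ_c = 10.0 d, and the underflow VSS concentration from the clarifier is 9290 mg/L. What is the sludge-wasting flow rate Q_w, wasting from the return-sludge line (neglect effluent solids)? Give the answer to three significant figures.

Q_w ≈ 324 m³/d

Steady-state biomass mass balance: V·X·(1 + k_d·θ_c) = Y·Q·(S₀ − S)·θ_c, so V = 0.343 × 59400 × (280 − 4.45) × 10.0 / [2070 × (1 + 0.0865 × 10.0)] = 5.61×10^7 / 3861 = 14542 m³.
Wasting from the return line (neglecting effluent solids): Q_w = V·X / (θ_c·X_r) = 14542 × 2070 / (10.0 × 9290) = 324.0 m³/d.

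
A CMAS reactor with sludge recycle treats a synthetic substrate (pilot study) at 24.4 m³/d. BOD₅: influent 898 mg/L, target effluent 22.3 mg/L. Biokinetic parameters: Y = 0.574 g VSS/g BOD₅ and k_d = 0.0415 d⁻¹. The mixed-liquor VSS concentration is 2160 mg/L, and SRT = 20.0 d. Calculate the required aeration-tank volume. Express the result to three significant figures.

Rearranging the biomass balance for a CMAS with decay, V = Y·Q·ΔS·θ_c / [X·(1+k_d θ_c)] = 0.574 × 24.4 × (898 − 22.3) × 20.0 / [2160 × (1 + 0.0415 × 20.0)] = 2.45×10^5 / 3953 = 62.06 m³.

V ≈ 62.1 m³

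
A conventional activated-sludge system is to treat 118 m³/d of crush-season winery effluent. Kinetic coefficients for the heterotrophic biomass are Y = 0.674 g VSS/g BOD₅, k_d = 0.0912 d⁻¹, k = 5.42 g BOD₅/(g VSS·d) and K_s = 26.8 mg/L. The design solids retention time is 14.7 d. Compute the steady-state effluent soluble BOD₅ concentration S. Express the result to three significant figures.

Effluent substrate depends only on kinetics and SRT: S = K_s(1 + k_d θ_c) / [θ_c(Yk − k_d) − 1] = 26.8 × (1 + 0.0912 × 14.7) / [14.7 × (0.674 × 5.42 − 0.0912) − 1] = 62.73 / 51.36 = 1.221 mg/L.

S ≈ 1.22 mg/L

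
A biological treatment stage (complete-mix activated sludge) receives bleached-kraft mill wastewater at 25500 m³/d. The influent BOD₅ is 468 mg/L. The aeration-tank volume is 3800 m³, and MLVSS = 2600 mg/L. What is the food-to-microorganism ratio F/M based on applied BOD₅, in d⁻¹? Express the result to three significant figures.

Food-to-microorganism ratio F/M = Q S₀ / (V X) = 25500 × 468 / (3800 × 2600) = 1.208 d⁻¹.

F/M ≈ 1.21 d⁻¹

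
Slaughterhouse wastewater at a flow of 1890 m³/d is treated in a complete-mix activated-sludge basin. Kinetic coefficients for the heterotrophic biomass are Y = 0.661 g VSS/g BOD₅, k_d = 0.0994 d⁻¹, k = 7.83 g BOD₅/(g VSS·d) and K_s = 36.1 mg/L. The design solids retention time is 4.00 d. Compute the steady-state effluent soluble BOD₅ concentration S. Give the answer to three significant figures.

S ≈ 2.61 mg/L

For a completely mixed reactor with recycle the Lawrence–McCarty relation gives S = K_s·(1 + k_d·θ_c) / [θ_c·(Y·k − k_d) − 1] = 36.1 × (1 + 0.0994 × 4.00) / [4.00 × (0.661 × 7.83 − 0.0994) − 1] = 50.45 / 19.30 = 2.613 mg/L.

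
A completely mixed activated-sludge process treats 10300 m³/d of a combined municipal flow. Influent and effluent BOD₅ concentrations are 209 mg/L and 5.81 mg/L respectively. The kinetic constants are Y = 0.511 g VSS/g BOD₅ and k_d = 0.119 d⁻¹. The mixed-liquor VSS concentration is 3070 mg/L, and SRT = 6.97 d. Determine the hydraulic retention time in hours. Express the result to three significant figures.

From the SRT design equation V = Y Q (S₀−S) θ_c / [X (1 + k_d θ_c)] = 0.511 × 10300 × (209 − 5.81) × 6.97 / [3070 × (1 + 0.119 × 6.97)] = 7.45×10^6 / 5616 = 1327 m³.
τ = V/Q = 1327/10300 = 0.1289 d, or 3.093 h.

τ ≈ 3.09 h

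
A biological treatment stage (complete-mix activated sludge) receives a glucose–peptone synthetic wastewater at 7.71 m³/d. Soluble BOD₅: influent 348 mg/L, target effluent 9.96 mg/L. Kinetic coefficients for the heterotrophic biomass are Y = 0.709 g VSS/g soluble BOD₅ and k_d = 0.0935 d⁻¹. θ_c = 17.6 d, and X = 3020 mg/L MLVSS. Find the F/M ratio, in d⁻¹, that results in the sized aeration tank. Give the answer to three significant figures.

From the SRT design equation V = Y Q (S₀−S) θ_c / [X (1 + k_d θ_c)] = 0.709 × 7.71 × (348 − 9.96) × 17.6 / [3020 × (1 + 0.0935 × 17.6)] = 3.25×10^4 / 7990 = 4.071 m³.
F/M = Q·S₀ / (V·X) = 7.71 × 348 / (4.071 × 3020) = 0.2183 g soluble BOD₅·(g VSS·d)⁻¹.

F/M ≈ 0.218 d⁻¹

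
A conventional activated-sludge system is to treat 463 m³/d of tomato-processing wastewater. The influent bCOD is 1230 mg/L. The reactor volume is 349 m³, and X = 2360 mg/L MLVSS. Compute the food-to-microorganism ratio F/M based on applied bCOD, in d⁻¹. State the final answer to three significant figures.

F/M ≈ 0.691 d⁻¹

Food-to-microorganism ratio F/M = Q S₀ / (V X) = 463 × 1230 / (349.0 × 2360) = 0.6914 d⁻¹.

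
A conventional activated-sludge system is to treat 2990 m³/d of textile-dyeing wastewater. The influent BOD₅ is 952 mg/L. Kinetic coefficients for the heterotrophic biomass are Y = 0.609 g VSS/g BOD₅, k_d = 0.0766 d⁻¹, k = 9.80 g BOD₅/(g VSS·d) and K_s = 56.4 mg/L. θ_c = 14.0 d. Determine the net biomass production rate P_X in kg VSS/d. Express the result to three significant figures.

For a completely mixed reactor with recycle the Lawrence–McCarty relation gives S = K_s·(1 + k_d·θ_c) / [θ_c·(Y·k − k_d) − 1] = 56.4 × (1 + 0.0766 × 14.0) / [14.0 × (0.609 × 9.80 − 0.0766) − 1] = 116.9 / 81.48 = 1.434 mg/L.
Correct the yield for decay: Y_obs = Y/(1 + k_d θ_c) = 0.609 / (1 + 0.0766 × 14.0) = 0.609 / 2.072 = 0.2939.
ΔS = 952 − 1.43 = 950.6 mg/L, so the substrate removal rate is 2990 × 950.6/1000 = 2842 kg BOD₅/d.
Biomass produced: P_X = Y_obs·Q·ΔS = 0.2939 × 2842 ≈ 835.2 kg VSS/d.

P_X ≈ 835 kg VSS/d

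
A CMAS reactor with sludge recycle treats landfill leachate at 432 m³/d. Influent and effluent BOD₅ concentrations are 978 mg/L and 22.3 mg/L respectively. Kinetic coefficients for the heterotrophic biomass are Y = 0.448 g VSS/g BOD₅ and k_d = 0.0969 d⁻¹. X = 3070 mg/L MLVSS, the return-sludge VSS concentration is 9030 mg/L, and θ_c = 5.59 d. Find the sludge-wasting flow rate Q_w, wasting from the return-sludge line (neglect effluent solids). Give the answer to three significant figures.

Steady-state biomass mass balance: V·X·(1 + k_d·θ_c) = Y·Q·(S₀ − S)·θ_c, so V = 0.448 × 432 × (978 − 22.3) × 5.59 / [3070 × (1 + 0.0969 × 5.59)] = 1.03×10^6 / 4733 = 218.5 m³.
Q_w = (V·X)/(θ_c X_r) = 218.5 × 3070 / (5.59 × 9030) = 13.29 m³/d.

Q_w ≈ 13.3 m³/d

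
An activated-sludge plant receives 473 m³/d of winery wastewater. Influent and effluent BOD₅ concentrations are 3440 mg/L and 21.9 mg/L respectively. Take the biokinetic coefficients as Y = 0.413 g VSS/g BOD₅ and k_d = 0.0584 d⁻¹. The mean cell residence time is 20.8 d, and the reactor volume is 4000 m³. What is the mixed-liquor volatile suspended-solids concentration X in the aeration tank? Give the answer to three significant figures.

X ≈ 1570 mg/L

X = Y·Q·ΔS·θ_c / [V·(1 + k_d θ_c)] = 0.413 × 473 × (3440 − 21.9) × 20.8 / [4000 × (1 + 0.0584 × 20.8)] = 1568 mg/L.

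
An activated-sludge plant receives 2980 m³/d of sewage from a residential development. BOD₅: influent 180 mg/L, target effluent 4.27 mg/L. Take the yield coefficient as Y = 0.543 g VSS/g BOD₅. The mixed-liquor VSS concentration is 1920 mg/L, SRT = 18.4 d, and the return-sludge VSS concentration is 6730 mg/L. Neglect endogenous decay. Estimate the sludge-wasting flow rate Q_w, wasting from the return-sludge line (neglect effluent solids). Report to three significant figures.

Biomass mass balance (decay neglected): V·X = Y·Q·(S₀ − S)·θ_c, so V = 0.543 × 2980 × (180 − 4.27) × 18.4 / 1920 = 2725 m³.
θ_c = V·X/(Q_w·X_r) when wasting from the recycle, so Q_w = V·X/(θ_c·X_r) = 2725 × 1920 / (18.4 × 6730) = 42.25 m³/d.

Q_w ≈ 42.3 m³/d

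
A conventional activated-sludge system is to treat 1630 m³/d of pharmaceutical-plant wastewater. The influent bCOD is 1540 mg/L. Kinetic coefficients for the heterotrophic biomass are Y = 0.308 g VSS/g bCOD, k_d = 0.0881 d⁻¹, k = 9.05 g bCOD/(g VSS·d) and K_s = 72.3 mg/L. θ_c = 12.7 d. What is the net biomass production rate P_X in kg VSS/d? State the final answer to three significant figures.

From the Monod/SRT balance for a CMAS, S = K_s·(1+k_d θ_c)/[θ_c·(Y k − k_d) − 1] = 72.3 × (1 + 0.0881 × 12.7) / [12.7 × (0.308 × 9.05 − 0.0881) − 1] = 153.2 / 33.28 = 4.603 mg/L.
The observed yield is Y_obs = Y/(1 + k_d·θ_c) = 0.308 / (1 + 0.0881 × 12.7) = 0.308 / 2.119 = 0.1454 g VSS per g bCOD removed.
ΔS = 1540 − 4.60 = 1535 mg/L, so the substrate removal rate is 1630 × 1535/1000 = 2503 kg bCOD/d.
Biomass produced: P_X = Y_obs·Q·ΔS = 0.1454 × 2503 ≈ 363.8 kg VSS/d.

P_X ≈ 364 kg VSS/d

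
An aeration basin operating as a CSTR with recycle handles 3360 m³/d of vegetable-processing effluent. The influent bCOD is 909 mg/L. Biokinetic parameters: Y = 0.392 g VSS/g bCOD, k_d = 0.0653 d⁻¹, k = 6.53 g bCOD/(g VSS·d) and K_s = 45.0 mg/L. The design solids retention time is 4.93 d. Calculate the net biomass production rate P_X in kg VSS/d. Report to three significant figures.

Effluent substrate depends only on kinetics and SRT: S = K_s(1 + k_d θ_c) / [θ_c(Yk − k_d) − 1] = 45.0 × (1 + 0.0653 × 4.93) / [4.93 × (0.392 × 6.53 − 0.0653) − 1] = 59.49 / 11.30 = 5.265 mg/L.
The observed yield is Y_obs = Y/(1 + k_d·θ_c) = 0.392 / (1 + 0.0653 × 4.93) = 0.392 / 1.322 = 0.2965 g VSS per g bCOD removed.
Q·(S₀ − S) = 3360 × (909 − 5.27) × 10⁻³ = 3037 kg/d removed.
Biomass produced: P_X = Y_obs·Q·ΔS = 0.2965 × 3037 ≈ 900.4 kg VSS/d.

P_X ≈ 900 kg VSS/d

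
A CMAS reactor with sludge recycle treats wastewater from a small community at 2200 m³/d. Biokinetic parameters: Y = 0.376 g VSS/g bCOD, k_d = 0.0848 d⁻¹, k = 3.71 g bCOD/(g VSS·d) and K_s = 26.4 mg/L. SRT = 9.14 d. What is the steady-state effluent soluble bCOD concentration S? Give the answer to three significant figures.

S ≈ 4.27 mg/L

For a completely mixed reactor with recycle the Lawrence–McCarty relation gives S = K_s·(1 + k_d·θ_c) / [θ_c·(Y·k − k_d) − 1] = 26.4 × (1 + 0.0848 × 9.14) / [9.14 × (0.376 × 3.71 − 0.0848) − 1] = 46.86 / 10.97 = 4.270 mg/L.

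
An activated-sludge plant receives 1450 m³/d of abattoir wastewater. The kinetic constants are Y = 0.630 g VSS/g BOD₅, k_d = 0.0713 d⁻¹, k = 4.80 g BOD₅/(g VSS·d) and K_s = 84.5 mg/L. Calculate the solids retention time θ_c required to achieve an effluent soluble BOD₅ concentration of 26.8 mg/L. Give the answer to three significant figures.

Specific growth rate at S = 26.8 mg/L: μ = YkS/(K_s+S) = 0.630·4.80·26.8/(84.5+26.8) = 0.7282 d⁻¹.
1/θ_c = 0.7282 − 0.0713 = 0.6569 d⁻¹, so θ_c = 1.522 d.

θ_c ≈ 1.52 d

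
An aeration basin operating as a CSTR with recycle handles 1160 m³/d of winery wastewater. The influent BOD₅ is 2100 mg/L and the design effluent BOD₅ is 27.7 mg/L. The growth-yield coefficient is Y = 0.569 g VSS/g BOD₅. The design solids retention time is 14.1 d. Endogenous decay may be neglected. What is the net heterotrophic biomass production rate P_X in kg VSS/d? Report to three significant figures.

P_X ≈ 1370 kg VSS/d

With endogenous decay neglected, the observed yield equals the true yield: Y_obs = Y = 0.569 g VSS/g BOD₅.
Mass of BOD₅ removed per day: Q(S₀ − S) = 1160 × 2072 g/m³ = 2404 kg/d.
Biomass produced: P_X = Y_obs·Q·ΔS = 0.5690 × 2404 ≈ 1368 kg VSS/d.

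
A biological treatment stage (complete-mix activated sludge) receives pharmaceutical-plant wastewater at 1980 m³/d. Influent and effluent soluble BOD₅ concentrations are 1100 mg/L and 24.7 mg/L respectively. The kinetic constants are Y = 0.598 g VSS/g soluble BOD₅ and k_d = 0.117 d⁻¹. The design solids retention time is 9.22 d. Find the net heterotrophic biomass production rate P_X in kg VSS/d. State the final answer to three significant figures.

P_X ≈ 612 kg VSS/d

The observed yield is Y_obs = Y/(1 + k_d·θ_c) = 0.598 / (1 + 0.117 × 9.22) = 0.598 / 2.079 = 0.2877 g VSS per g soluble BOD₅ removed.
ΔS = 1100 − 24.7 = 1075 mg/L, so the substrate removal rate is 1980 × 1075/1000 = 2129 kg soluble BOD₅/d.
Net biomass production P_X = Y_obs × Q·(S₀ − S) = 0.2877 × 2129 = 612.5 kg VSS/d.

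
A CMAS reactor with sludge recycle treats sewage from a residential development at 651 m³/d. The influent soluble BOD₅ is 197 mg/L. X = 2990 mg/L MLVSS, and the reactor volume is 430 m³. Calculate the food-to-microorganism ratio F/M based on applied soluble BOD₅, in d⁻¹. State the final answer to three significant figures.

F/M = applied load / biomass = Q·S₀/(V·X) = 651 × 197 / (430.0 × 2990) = 0.09975 d⁻¹.

F/M ≈ 0.0997 d⁻¹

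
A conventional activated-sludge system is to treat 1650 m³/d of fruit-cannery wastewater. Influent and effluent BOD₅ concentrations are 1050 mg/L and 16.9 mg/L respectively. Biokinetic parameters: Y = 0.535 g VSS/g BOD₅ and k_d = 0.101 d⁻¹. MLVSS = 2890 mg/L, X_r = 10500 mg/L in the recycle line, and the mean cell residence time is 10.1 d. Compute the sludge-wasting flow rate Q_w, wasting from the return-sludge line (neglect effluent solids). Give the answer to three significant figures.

Steady-state biomass mass balance: V·X·(1 + k_d·θ_c) = Y·Q·(S₀ − S)·θ_c, so V = 0.535 × 1650 × (1050 − 16.9) × 10.1 / [2890 × (1 + 0.101 × 10.1)] = 9.21×10^6 / 5838 = 1578 m³.
θ_c = V·X/(Q_w·X_r) when wasting from the recycle, so Q_w = V·X/(θ_c·X_r) = 1578 × 2890 / (10.1 × 10500) = 42.99 m³/d.

Q_w ≈ 43.0 m³/d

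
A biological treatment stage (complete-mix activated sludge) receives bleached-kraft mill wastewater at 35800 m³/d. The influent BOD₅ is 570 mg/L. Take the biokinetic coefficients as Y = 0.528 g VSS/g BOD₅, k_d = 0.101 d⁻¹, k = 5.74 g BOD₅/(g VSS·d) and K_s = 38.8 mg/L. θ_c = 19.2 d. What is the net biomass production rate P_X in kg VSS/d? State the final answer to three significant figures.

P_X ≈ 3650 kg VSS/d

Effluent substrate depends only on kinetics and SRT: S = K_s(1 + k_d θ_c) / [θ_c(Yk − k_d) − 1] = 38.8 × (1 + 0.101 × 19.2) / [19.2 × (0.528 × 5.74 − 0.101) − 1] = 114.0 / 55.25 = 2.064 mg/L.
Observed yield with endogenous decay: Y_obs = Y / (1 + k_d·θ_c) = 0.528 / (1 + 0.101 × 19.2) = 0.528 / 2.939 = 0.1796 g VSS/g BOD₅.
Substrate removed = Q·(S₀ − S) = 35800 m³/d × (570 − 2.06) g/m³ = 2.03×10^7 g/d = 20332 kg/d.
Biomass produced: P_X = Y_obs·Q·ΔS = 0.1796 × 20332 ≈ 3653 kg VSS/d.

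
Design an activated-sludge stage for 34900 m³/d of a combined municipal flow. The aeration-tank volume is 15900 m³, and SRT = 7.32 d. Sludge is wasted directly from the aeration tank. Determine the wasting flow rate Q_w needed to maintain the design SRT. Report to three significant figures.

For wasting at MLVSS concentration, Q_w = V/θ_c = 15900/7.32 = 2172 m³/d.

Q_w ≈ 2170 m³/d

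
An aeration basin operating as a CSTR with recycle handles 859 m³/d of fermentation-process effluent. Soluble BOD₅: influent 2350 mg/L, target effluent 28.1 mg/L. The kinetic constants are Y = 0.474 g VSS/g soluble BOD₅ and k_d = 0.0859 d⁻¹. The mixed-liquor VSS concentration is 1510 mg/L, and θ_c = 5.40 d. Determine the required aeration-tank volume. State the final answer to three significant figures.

V ≈ 2310 m³

From the SRT design equation V = Y Q (S₀−S) θ_c / [X (1 + k_d θ_c)] = 0.474 × 859 × (2350 − 28.1) × 5.40 / [1510 × (1 + 0.0859 × 5.40)] = 5.11×10^6 / 2210 = 2310 m³.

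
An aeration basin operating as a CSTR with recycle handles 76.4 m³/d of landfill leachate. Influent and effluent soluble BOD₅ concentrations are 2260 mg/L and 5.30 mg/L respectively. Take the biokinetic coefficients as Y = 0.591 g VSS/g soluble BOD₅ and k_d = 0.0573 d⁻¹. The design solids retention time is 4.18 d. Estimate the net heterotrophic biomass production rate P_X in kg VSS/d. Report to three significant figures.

Observed yield with endogenous decay: Y_obs = Y / (1 + k_d·θ_c) = 0.591 / (1 + 0.0573 × 4.18) = 0.591 / 1.240 = 0.4768 g VSS/g soluble BOD₅.
Mass of soluble BOD₅ removed per day: Q(S₀ − S) = 76.4 × 2255 g/m³ = 172.3 kg/d.
Net biomass production P_X = Y_obs × Q·(S₀ − S) = 0.4768 × 172.3 = 82.13 kg VSS/d.

P_X ≈ 82.1 kg VSS/d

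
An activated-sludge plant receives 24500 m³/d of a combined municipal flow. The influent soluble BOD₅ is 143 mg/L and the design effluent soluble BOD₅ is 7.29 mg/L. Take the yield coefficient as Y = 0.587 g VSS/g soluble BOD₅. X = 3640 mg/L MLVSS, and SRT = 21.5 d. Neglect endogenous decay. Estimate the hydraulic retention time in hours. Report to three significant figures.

τ ≈ 11.3 h

Biomass mass balance (decay neglected): V·X = Y·Q·(S₀ − S)·θ_c, so V = 0.587 × 24500 × (143 − 7.29) × 21.5 / 3640 = 11528 m³.
τ = V/Q = 11528/24500 = 0.4705 d, or 11.29 h.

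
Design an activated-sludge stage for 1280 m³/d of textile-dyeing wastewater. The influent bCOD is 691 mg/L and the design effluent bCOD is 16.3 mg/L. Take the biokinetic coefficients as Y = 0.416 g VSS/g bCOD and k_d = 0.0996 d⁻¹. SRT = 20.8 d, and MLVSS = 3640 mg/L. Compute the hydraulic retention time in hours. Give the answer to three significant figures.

Steady-state biomass mass balance: V·X·(1 + k_d·θ_c) = Y·Q·(S₀ − S)·θ_c, so V = 0.416 × 1280 × (691 − 16.3) × 20.8 / [3640 × (1 + 0.0996 × 20.8)] = 7.47×10^6 / 11181 = 668.3 m³.
Hydraulic retention time τ = V/Q = 668.3 / 1280 = 0.5221 d = 12.53 h.

τ ≈ 12.5 h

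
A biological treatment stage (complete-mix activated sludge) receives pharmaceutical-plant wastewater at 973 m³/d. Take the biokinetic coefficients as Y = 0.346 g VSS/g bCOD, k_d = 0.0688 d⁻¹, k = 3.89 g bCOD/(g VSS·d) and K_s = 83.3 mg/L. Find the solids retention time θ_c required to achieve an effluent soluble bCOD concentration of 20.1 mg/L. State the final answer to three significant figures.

θ_c ≈ 5.19 d

From 1/θ_c = Y·k·S/(K_s + S) − k_d: Y·k·S/(K_s+S) = 0.346 × 3.89 × 20.1 / (83.3 + 20.1) = 0.2616 d⁻¹.
θ_c = 1/(μ − k_d) = 1/(0.2616 − 0.0688) = 1/0.1928 = 5.186 d.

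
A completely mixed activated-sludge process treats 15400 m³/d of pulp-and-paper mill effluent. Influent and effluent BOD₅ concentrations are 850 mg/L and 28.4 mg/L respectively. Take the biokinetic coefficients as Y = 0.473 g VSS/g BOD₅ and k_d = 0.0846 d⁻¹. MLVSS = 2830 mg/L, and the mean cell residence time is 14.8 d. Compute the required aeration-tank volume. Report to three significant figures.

V ≈ 13900 m³

Rearranging the biomass balance for a CMAS with decay, V = Y·Q·ΔS·θ_c / [X·(1+k_d θ_c)] = 0.473 × 15400 × (850 − 28.4) × 14.8 / [2830 × (1 + 0.0846 × 14.8)] = 8.86×10^7 / 6373 = 13897 m³.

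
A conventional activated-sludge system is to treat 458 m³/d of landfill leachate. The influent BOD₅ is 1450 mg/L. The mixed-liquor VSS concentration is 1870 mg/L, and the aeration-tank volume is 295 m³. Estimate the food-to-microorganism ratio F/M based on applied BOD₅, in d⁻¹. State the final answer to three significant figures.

F/M = applied load / biomass = Q·S₀/(V·X) = 458 × 1450 / (295.0 × 1870) = 1.204 d⁻¹.

F/M ≈ 1.20 d⁻¹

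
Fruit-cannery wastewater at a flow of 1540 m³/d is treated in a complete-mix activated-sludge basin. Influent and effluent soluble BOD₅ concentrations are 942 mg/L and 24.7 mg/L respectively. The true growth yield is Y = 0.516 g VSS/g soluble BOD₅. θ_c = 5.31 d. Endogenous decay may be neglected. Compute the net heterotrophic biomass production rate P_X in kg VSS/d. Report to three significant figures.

P_X ≈ 729 kg VSS/d

With endogenous decay neglected, the observed yield equals the true yield: Y_obs = Y = 0.516 g VSS/g soluble BOD₅.
ΔS = 942 − 24.7 = 917.3 mg/L, so the substrate removal rate is 1540 × 917.3/1000 = 1413 kg soluble BOD₅/d.
Biomass produced: P_X = Y_obs·Q·ΔS = 0.5160 × 1413 ≈ 728.9 kg VSS/d.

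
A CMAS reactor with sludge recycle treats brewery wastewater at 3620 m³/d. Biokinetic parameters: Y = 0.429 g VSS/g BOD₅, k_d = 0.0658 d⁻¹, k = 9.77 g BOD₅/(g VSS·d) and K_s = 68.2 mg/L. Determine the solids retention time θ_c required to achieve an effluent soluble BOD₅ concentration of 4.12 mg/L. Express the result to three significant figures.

θ_c ≈ 5.78 d

At the target effluent, Y k S/(K_s+S) = 0.429×9.77×4.12/72.32 = 0.2388 d⁻¹.
θ_c = 1/(μ − k_d) = 1/(0.2388 − 0.0658) = 1/0.1730 = 5.781 d.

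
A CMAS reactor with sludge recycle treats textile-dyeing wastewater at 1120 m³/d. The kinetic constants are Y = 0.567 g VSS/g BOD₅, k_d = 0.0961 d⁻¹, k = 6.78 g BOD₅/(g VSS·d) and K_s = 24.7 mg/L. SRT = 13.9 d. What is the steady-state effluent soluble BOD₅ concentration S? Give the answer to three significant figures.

Effluent substrate depends only on kinetics and SRT: S = K_s(1 + k_d θ_c) / [θ_c(Yk − k_d) − 1] = 24.7 × (1 + 0.0961 × 13.9) / [13.9 × (0.567 × 6.78 − 0.0961) − 1] = 57.69 / 51.10 = 1.129 mg/L.

S ≈ 1.13 mg/L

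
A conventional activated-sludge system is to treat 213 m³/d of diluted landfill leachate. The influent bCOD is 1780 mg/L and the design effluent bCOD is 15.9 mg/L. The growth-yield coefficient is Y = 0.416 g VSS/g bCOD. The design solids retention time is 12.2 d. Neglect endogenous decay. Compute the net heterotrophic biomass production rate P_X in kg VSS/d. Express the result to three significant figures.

P_X ≈ 156 kg VSS/d

With endogenous decay neglected, the observed yield equals the true yield: Y_obs = Y = 0.416 g VSS/g bCOD.
Mass of bCOD removed per day: Q(S₀ − S) = 213 × 1764 g/m³ = 375.8 kg/d.
P_X = Y_obs · Q(S₀ − S) = 0.4160 × 375.8 = 156.3 kg VSS/d.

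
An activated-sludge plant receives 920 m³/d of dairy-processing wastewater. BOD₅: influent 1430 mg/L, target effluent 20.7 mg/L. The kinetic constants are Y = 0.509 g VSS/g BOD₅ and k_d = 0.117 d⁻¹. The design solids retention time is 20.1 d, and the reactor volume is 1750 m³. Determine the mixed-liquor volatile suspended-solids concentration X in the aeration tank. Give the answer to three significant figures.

X ≈ 2260 mg/L

X = Y·Q·ΔS·θ_c / [V·(1 + k_d θ_c)] = 0.509 × 920 × (1430 − 20.7) × 20.1 / [1750 × (1 + 0.117 × 20.1)] = 2262 mg/L.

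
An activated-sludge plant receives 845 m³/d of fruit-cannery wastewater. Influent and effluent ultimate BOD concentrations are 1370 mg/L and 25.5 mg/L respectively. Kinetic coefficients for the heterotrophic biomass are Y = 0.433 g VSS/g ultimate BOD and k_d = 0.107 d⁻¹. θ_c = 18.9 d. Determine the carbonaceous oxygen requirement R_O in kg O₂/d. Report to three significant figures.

R_O ≈ 905 kg O₂/d

The observed yield is Y_obs = Y/(1 + k_d·θ_c) = 0.433 / (1 + 0.107 × 18.9) = 0.433 / 3.022 = 0.1433 g VSS per g ultimate BOD removed.
Mass of ultimate BOD removed per day: Q(S₀ − S) = 845 × 1344 g/m³ = 1136 kg/d.
P_X = Y_obs·Q·(S₀ − S) = 0.1433 × 1136 = 162.8 kg VSS/d.
R_O = Q·(S₀ − S) − 1.42·P_X = 1136 − 1.42 × 162.8 = 905.0 kg O₂/d.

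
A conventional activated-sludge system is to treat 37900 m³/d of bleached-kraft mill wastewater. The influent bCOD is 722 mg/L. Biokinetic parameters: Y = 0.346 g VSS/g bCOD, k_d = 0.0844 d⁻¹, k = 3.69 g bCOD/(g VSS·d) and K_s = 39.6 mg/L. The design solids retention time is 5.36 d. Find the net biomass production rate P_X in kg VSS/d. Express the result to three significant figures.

Effluent substrate depends only on kinetics and SRT: S = K_s(1 + k_d θ_c) / [θ_c(Yk − k_d) − 1] = 39.6 × (1 + 0.0844 × 5.36) / [5.36 × (0.346 × 3.69 − 0.0844) − 1] = 57.51 / 5.391 = 10.67 mg/L.
Y_obs = Y / (1 + k_d θ_c) = 0.346 / (1 + 0.0844 × 5.36) = 0.346 / 1.452 = 0.2382.
Substrate removed = Q·(S₀ − S) = 37900 m³/d × (722 − 10.7) g/m³ = 2.7×10^7 g/d = 26958 kg/d.
Net biomass production P_X = Y_obs × Q·(S₀ − S) = 0.2382 × 26958 = 6422 kg VSS/d.

P_X ≈ 6420 kg VSS/d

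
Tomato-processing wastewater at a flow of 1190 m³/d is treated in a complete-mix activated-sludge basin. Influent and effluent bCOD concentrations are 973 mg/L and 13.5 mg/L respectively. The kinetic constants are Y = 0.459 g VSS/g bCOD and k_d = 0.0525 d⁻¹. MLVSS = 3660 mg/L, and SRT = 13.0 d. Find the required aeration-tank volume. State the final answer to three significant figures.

Steady-state biomass mass balance: V·X·(1 + k_d·θ_c) = Y·Q·(S₀ − S)·θ_c, so V = 0.459 × 1190 × (973 − 13.5) × 13.0 / [3660 × (1 + 0.0525 × 13.0)] = 6.81×10^6 / 6158 = 1106 m³.

V ≈ 1110 m³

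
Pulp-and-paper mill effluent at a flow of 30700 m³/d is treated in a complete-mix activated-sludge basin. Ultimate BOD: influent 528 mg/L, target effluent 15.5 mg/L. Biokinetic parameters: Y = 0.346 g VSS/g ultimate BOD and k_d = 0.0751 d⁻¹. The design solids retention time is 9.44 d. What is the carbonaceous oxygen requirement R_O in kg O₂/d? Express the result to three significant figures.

Correct the yield for decay: Y_obs = Y/(1 + k_d θ_c) = 0.346 / (1 + 0.0751 × 9.44) = 0.346 / 1.709 = 0.2025.
ΔS = 528 − 15.5 = 512.5 mg/L, so the substrate removal rate is 30700 × 512.5/1000 = 15734 kg ultimate BOD/d.
P_X = Y_obs·Q·(S₀ − S) = 0.2025 × 15734 = 3186 kg VSS/d.
R_O = Q·(S₀ − S) − 1.42·P_X = 15734 − 1.42 × 3186 = 11210 kg O₂/d.

R_O ≈ 11200 kg O₂/d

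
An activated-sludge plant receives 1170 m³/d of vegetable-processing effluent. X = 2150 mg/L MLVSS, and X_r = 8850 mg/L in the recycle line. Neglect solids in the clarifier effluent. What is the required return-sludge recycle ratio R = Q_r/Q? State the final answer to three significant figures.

Mass balance around the secondary clarifier (neglecting effluent solids): R = X / (X_r − X) = 2150 / (8850 − 2150) = 0.3209.

R ≈ 0.321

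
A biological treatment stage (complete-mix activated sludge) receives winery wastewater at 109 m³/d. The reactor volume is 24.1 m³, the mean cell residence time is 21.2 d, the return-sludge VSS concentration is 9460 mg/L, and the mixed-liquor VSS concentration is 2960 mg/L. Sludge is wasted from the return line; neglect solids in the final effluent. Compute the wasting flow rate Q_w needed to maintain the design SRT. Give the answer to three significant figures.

θ_c = V·X/(Q_w·X_r) when wasting from the recycle, so Q_w = V·X/(θ_c·X_r) = 24.10 × 2960 / (21.2 × 9460) = 0.3557 m³/d.

Q_w ≈ 0.356 m³/d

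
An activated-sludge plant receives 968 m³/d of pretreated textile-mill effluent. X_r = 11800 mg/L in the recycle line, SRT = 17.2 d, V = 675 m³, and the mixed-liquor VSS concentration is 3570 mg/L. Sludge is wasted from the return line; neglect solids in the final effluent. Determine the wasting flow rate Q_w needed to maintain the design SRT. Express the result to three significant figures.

Q_w = (V·X)/(θ_c X_r) = 675.0 × 3570 / (17.2 × 11800) = 11.87 m³/d.

Q_w ≈ 11.9 m³/d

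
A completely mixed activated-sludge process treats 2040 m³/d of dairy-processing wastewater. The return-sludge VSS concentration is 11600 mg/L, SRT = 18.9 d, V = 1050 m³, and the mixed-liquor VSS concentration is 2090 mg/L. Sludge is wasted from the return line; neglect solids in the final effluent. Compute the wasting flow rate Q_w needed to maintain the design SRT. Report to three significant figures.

Q_w ≈ 10.0 m³/d

Wasting from the return line (neglecting effluent solids): Q_w = V·X / (θ_c·X_r) = 1050 × 2090 / (18.9 × 11600) = 10.01 m³/d.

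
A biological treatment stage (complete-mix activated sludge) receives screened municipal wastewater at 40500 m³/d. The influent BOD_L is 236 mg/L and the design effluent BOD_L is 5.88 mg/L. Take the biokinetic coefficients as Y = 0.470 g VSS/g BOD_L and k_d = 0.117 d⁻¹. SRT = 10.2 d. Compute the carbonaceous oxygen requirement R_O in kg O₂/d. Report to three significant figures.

Observed yield with endogenous decay: Y_obs = Y / (1 + k_d·θ_c) = 0.470 / (1 + 0.117 × 10.2) = 0.470 / 2.193 = 0.2143 g VSS/g BOD_L.
Q·(S₀ − S) = 40500 × (236 − 5.88) × 10⁻³ = 9320 kg/d removed.
Net sludge production P_X = 0.2143 × 9320 = 1997 kg VSS/d.
R_O = Q·(S₀ − S) − 1.42·P_X = 9320 − 1.42 × 1997 = 6484 kg O₂/d.

R_O ≈ 6480 kg O₂/d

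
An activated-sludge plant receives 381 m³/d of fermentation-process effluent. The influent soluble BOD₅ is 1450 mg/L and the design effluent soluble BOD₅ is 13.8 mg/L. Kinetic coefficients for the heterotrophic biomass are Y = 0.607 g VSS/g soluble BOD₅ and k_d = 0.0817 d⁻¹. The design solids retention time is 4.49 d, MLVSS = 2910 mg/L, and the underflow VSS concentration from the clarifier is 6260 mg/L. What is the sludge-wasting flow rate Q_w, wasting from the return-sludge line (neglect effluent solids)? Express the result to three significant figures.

Q_w ≈ 38.8 m³/d

Rearranging the biomass balance for a CMAS with decay, V = Y·Q·ΔS·θ_c / [X·(1+k_d θ_c)] = 0.607 × 381 × (1450 − 13.8) × 4.49 / [2910 × (1 + 0.0817 × 4.49)] = 1.49×10^6 / 3977 = 374.9 m³.
Q_w = (V·X)/(θ_c X_r) = 374.9 × 2910 / (4.49 × 6260) = 38.82 m³/d.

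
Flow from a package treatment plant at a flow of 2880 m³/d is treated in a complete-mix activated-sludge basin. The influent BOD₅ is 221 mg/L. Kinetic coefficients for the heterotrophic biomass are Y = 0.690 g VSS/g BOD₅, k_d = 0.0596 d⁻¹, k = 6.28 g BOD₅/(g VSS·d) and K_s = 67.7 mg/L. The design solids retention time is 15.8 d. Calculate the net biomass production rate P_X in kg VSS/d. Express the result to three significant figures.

P_X ≈ 224 kg VSS/d

Effluent substrate depends only on kinetics and SRT: S = K_s(1 + k_d θ_c) / [θ_c(Yk − k_d) − 1] = 67.7 × (1 + 0.0596 × 15.8) / [15.8 × (0.690 × 6.28 − 0.0596) − 1] = 131.5 / 66.52 = 1.976 mg/L.
Y_obs = Y / (1 + k_d θ_c) = 0.690 / (1 + 0.0596 × 15.8) = 0.690 / 1.942 = 0.3554.
Substrate removed = Q·(S₀ − S) = 2880 m³/d × (221 − 1.98) g/m³ = 6.31×10^5 g/d = 630.8 kg/d.
Biomass produced: P_X = Y_obs·Q·ΔS = 0.3554 × 630.8 ≈ 224.2 kg VSS/d.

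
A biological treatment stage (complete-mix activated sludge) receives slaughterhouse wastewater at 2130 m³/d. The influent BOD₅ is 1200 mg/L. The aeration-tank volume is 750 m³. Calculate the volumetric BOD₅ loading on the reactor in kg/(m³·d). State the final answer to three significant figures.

L_v = Q S₀ / V = 2130 × 1200 × 10⁻³ / 750.0 = 3.408 kg/(m³·d).

L_v ≈ 3.41 kg BOD₅/(m³·d)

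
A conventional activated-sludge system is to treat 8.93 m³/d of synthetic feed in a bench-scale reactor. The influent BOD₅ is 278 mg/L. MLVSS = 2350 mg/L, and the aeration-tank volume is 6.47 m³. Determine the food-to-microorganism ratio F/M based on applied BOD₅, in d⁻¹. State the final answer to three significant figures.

F/M ≈ 0.163 d⁻¹

F/M = applied load / biomass = Q·S₀/(V·X) = 8.93 × 278 / (6.470 × 2350) = 0.1633 d⁻¹.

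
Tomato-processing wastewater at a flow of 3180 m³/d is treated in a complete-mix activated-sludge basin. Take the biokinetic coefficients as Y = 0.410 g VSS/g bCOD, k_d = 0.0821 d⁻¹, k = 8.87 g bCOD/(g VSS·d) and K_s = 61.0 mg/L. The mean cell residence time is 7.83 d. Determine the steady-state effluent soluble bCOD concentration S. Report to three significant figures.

S ≈ 3.73 mg/L

For a completely mixed reactor with recycle the Lawrence–McCarty relation gives S = K_s·(1 + k_d·θ_c) / [θ_c·(Y·k − k_d) − 1] = 61.0 × (1 + 0.0821 × 7.83) / [7.83 × (0.410 × 8.87 − 0.0821) − 1] = 100.2 / 26.83 = 3.735 mg/L.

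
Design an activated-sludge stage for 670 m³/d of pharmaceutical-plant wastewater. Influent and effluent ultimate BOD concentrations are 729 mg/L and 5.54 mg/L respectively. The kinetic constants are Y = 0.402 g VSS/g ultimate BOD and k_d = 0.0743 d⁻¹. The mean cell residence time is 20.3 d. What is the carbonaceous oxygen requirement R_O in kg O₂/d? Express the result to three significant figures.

Observed yield with endogenous decay: Y_obs = Y / (1 + k_d·θ_c) = 0.402 / (1 + 0.0743 × 20.3) = 0.402 / 2.508 = 0.1603 g VSS/g ultimate BOD.
Substrate removed = Q·(S₀ − S) = 670 m³/d × (729 − 5.54) g/m³ = 4.85×10^5 g/d = 484.7 kg/d.
Net sludge production P_X = 0.1603 × 484.7 = 77.69 kg VSS/d.
Carbonaceous O₂ demand = substrate oxidised − cell-mass equivalent = 484.7 − 1.42 × 77.69 = 374.4 kg O₂/d.

R_O ≈ 374 kg O₂/d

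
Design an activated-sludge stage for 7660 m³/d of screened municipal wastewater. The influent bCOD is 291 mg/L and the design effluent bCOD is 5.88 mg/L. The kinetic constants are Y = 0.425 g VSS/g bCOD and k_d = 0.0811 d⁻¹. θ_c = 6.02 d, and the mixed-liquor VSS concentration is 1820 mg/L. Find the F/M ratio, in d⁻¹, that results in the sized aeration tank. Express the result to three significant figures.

F/M ≈ 0.594 d⁻¹

From the SRT design equation V = Y Q (S₀−S) θ_c / [X (1 + k_d θ_c)] = 0.425 × 7660 × (291 − 5.88) × 6.02 / [1820 × (1 + 0.0811 × 6.02)] = 5.59×10^6 / 2709 = 2063 m³.
F/M = Q·S₀ / (V·X) = 7660 × 291 / (2063 × 1820) = 0.5937 g bCOD·(g VSS·d)⁻¹.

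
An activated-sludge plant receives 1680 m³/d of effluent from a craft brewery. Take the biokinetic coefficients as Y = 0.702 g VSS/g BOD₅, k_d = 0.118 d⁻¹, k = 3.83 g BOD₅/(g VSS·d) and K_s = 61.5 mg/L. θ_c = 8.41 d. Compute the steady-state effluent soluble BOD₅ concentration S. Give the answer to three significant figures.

From the Monod/SRT balance for a CMAS, S = K_s·(1+k_d θ_c)/[θ_c·(Y k − k_d) − 1] = 61.5 × (1 + 0.118 × 8.41) / [8.41 × (0.702 × 3.83 − 0.118) − 1] = 122.5 / 20.62 = 5.943 mg/L.

S ≈ 5.94 mg/L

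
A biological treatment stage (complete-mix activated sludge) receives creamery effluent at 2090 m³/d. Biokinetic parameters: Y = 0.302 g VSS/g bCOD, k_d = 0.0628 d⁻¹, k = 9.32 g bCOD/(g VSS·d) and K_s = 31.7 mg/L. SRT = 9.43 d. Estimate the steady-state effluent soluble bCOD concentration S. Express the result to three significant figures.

S ≈ 2.02 mg/L

From the Monod/SRT balance for a CMAS, S = K_s·(1+k_d θ_c)/[θ_c·(Y k − k_d) − 1] = 31.7 × (1 + 0.0628 × 9.43) / [9.43 × (0.302 × 9.32 − 0.0628) − 1] = 50.47 / 24.95 = 2.023 mg/L.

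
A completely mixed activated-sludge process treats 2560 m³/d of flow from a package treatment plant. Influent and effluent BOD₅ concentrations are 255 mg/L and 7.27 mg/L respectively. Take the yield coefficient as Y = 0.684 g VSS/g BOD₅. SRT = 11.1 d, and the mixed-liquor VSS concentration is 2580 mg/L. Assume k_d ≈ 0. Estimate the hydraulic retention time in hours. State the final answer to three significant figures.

Biomass mass balance (decay neglected): V·X = Y·Q·(S₀ − S)·θ_c, so V = 0.684 × 2560 × (255 − 7.27) × 11.1 / 2580 = 1866 m³.
τ = V/Q = 1866/2560 = 0.7290 d, or 17.50 h.

τ ≈ 17.5 h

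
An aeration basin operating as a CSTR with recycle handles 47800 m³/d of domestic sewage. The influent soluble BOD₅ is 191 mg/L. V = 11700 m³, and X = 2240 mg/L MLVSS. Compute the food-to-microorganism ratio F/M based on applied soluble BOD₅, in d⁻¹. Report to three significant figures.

F/M ≈ 0.348 d⁻¹

F/M = Q·S₀ / (V·X) = 47800 × 191 / (11700 × 2240) = 0.3484 g soluble BOD₅·(g VSS·d)⁻¹.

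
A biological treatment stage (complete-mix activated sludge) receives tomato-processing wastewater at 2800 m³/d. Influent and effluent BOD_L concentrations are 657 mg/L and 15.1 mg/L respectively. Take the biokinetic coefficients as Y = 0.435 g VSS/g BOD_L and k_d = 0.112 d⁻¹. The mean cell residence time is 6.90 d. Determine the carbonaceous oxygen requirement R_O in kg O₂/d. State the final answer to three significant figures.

R_O ≈ 1170 kg O₂/d

The observed yield is Y_obs = Y/(1 + k_d·θ_c) = 0.435 / (1 + 0.112 × 6.90) = 0.435 / 1.773 = 0.2454 g VSS per g BOD_L removed.
Mass of BOD_L removed per day: Q(S₀ − S) = 2800 × 641.9 g/m³ = 1797 kg/d.
P_X = Y_obs·Q·(S₀ − S) = 0.2454 × 1797 = 441.0 kg VSS/d.
R_O = Q·(S₀ − S) − 1.42·P_X = 1797 − 1.42 × 441.0 = 1171 kg O₂/d.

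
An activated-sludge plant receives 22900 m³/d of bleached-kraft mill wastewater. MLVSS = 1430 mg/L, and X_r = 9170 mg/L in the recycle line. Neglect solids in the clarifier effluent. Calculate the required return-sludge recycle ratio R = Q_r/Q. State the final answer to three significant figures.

R ≈ 0.185

Solids balance on the clarifier gives (1+R)X = R·X_r, so R = X/(X_r − X) = 1430 / (9170 − 1430) = 0.1848.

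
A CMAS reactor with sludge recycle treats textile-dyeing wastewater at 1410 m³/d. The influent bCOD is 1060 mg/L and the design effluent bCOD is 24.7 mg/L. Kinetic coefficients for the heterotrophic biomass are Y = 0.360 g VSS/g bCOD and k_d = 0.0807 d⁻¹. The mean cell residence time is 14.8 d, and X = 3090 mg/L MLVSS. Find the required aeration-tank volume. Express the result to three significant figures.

V ≈ 1150 m³

From the SRT design equation V = Y Q (S₀−S) θ_c / [X (1 + k_d θ_c)] = 0.360 × 1410 × (1060 − 24.7) × 14.8 / [3090 × (1 + 0.0807 × 14.8)] = 7.78×10^6 / 6781 = 1147 m³.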